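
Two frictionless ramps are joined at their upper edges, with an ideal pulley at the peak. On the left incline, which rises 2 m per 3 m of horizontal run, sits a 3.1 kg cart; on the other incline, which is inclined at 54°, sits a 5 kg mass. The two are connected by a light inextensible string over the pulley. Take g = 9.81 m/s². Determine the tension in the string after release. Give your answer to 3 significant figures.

Resolve each weight along its own incline: the 3.1 kg mass has component 3.1 × 9.81 × sin 33.69° = 16.869 N down its slope, and the 5 kg mass has 5 × 9.81 × sin 54° = 39.682 N down its slope.
The 5 kg side's 39.682 N exceeds the other side's 16.869 N, so that mass slides down and the 3.1 kg mass slides up. Taking that direction as positive, Newton's second law for the whole system gives 39.682 − 16.869 = (3.1 + 5) a, so a = 22.813 / 8.1 = 2.8164 m/s².
For the 3.1 kg mass (up-slope positive): T − 16.869 = 3.1 × 2.8164, so T = 25.600 N.

25.6 N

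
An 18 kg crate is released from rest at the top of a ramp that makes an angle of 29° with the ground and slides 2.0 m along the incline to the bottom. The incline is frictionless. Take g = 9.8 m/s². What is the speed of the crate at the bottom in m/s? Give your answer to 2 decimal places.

The weight component along the incline is mg sin 29° = 85.520 N and the normal force is N = mg cos 29° = 154.283 N.
With no friction, a = g sin 29° = 4.7511 m/s².
Starting from rest over a distance of 2.0 m, v² = 2aL = 2 × 4.7511 × 2.0 = 19.0044, so v = 4.3594 m/s.

4.36 m/s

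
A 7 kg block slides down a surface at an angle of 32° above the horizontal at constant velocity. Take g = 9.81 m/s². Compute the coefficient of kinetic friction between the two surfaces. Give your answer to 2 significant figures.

At constant velocity the net force along the incline is zero: mg sin 32° = μ mg cos 32°.
So μ = tan 32° = 0.5299 / 0.8480 = 0.6249.

0.62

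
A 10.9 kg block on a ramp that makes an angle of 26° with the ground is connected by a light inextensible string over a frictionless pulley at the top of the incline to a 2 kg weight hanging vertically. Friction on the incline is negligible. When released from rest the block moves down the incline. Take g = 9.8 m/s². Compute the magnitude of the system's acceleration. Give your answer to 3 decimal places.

2.111 m/s²

For the block on the incline: the weight component along the slope is m₁g sin 26° = 10.9 × 9.8 × 0.4384 = 46.830 N and the normal force is N = m₁g cos 26° = 96.009 N.
Newton's second law for the block (down-slope positive): 46.830 − T = 10.9 a. For the hanging weight (upward positive): T − 2 × 9.8 = 2 a.
Adding the two equations eliminates T: 27.230 = 12.9 a, so a = 2.1109 m/s².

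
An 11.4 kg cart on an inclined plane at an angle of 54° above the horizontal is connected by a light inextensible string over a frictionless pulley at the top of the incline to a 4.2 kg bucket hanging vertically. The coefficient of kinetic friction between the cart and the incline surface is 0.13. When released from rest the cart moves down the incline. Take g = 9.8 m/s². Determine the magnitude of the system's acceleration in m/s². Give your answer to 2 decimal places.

2.61 m/s²

For the cart on the incline: the weight component along the slope is m₁g sin 54° = 11.4 × 9.8 × 0.8090 = 90.381 N and the normal force is N = m₁g cos 54° = 65.667 N.
Kinetic friction opposes the cart's motion down the incline: f = μN = 0.13 × 65.667 = 8.537 N acting up the slope.
Newton's second law for the cart (down-slope positive): 90.381 − 8.537 − T = 11.4 a. For the hanging bucket (upward positive): T − 4.2 × 9.8 = 4.2 a.
Adding the two equations eliminates T: 40.684 = 15.6 a, so a = 2.6079 m/s².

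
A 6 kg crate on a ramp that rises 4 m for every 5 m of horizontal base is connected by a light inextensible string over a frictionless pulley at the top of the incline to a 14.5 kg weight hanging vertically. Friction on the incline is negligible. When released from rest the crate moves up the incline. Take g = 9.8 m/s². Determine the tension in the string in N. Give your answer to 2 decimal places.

For the crate on the incline: the weight component along the slope is m₁g sin 38.66° = 6 × 9.8 × 0.6247 = 36.732 N and the normal force is N = m₁g cos 38.66° = 45.915 N.
Newton's second law for the crate (up-slope positive): T − 36.732 = 6 a. For the hanging weight (downward positive): 14.5 × 9.8 − T = 14.5 a.
Adding the two equations eliminates T: 105.368 = 20.5 a, so a = 5.1399 m/s².
Then from the hanging weight's equation, T = 14.5 × (9.8 − 5.1399) = 67.571 N.

67.57 N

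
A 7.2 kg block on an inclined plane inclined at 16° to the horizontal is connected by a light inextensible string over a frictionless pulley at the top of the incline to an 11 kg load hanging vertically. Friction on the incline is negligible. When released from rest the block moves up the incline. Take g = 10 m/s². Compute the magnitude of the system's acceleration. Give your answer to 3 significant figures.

For the block on the incline: the weight component along the slope is m₁g sin 16° = 7.2 × 10 × 0.2756 = 19.843 N and the normal force is N = m₁g cos 16° = 69.211 N.
Newton's second law for the block (up-slope positive): T − 19.843 = 7.2 a. For the hanging load (downward positive): 11 × 10 − T = 11 a.
Adding the two equations eliminates T: 90.157 = 18.2 a, so a = 4.9537 m/s².

4.95 m/s²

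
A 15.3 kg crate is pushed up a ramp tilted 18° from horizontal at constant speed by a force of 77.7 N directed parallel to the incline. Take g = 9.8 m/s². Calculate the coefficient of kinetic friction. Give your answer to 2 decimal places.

0.22

At constant speed ΣF = 0 along the incline. The applied 77.7 N acts up the slope; the weight component mg sin 18° = 46.334 N and kinetic friction μN both act down the slope.
So 77.7 = 46.334 + μ × 142.601, giving μ = (77.7 − 46.334) / 142.601 = 0.2200.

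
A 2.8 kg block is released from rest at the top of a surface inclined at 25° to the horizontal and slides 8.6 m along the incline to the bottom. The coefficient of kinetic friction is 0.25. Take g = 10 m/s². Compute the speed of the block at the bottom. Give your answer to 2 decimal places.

5.81 m/s

The weight component along the incline is mg sin 25° = 11.833 N and the normal force is N = mg cos 25° = 25.377 N.
Friction up the slope is f = μN = 0.25 × 25.377 = 6.344 N, so the net downslope force is 11.833 − 6.344 = 5.489 N and a = 5.489 / 2.8 = 1.9604 m/s².
Starting from rest over a distance of 8.6 m, v² = 2aL = 2 × 1.9604 × 8.6 = 33.7189, so v = 5.8068 m/s.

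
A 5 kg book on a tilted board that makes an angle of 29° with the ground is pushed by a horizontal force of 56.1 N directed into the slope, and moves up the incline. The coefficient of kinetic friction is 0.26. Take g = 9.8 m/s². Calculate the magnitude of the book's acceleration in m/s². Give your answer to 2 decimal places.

The horizontal push has components F cos 29° = 56.1 × 0.8746 = 49.065 N up the incline and F sin 29° = 56.1 × 0.4848 = 27.197 N pressing into the surface.
The normal force is therefore N = mg cos 29° + F sin 29° = 42.855 + 27.197 = 70.052 N, and kinetic friction down the slope is μN = 0.26 × 70.052 = 18.214 N.
Along the incline: F cos 29° − mg sin 29° − μN = ma, so 49.065 − 23.755 − 18.214 = 5 a, giving a = 1.4192 m/s².

1.42 m/s²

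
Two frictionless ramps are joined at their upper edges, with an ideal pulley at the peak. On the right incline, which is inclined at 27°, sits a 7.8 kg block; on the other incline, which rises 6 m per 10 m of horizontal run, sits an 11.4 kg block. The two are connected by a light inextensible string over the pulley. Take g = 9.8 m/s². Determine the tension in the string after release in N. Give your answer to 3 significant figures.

44.0 N

Resolve each weight along its own incline: the 7.8 kg mass has component 7.8 × 9.8 × sin 27° = 34.703 N down its slope, and the 11.4 kg mass has 11.4 × 9.8 × sin 30.96° = 57.479 N down its slope.
The 11.4 kg side's 57.479 N exceeds the other side's 34.703 N, so that mass slides down and the 7.8 kg mass slides up. Taking that direction as positive, Newton's second law for the whole system gives 57.479 − 34.703 = (7.8 + 11.4) a, so a = 22.776 / 19.2 = 1.1863 m/s².
For the 7.8 kg mass (up-slope positive): T − 34.703 = 7.8 × 1.1863, so T = 43.956 N.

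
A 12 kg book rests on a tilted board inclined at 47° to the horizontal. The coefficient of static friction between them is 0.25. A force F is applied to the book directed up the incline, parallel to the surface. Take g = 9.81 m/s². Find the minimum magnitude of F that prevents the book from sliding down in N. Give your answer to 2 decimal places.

66.02 N

The normal force is N = mg cos 47° = 80.285 N. With F at its minimum the book is on the verge of sliding down, so static friction is at its maximum μ_s N = 0.25 × 80.285 = 20.071 N and acts up the slope.
Equilibrium along the incline: F + μ_s N = mg sin 47°, so F = 86.095 − 20.071 = 66.024 N.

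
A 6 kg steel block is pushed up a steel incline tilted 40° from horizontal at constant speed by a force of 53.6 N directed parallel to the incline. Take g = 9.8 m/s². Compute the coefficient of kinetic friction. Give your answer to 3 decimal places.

0.351

At constant speed ΣF = 0 along the incline. The applied 53.6 N acts up the slope; the weight component mg sin 40° = 37.796 N and kinetic friction μN both act down the slope.
So 53.6 = 37.796 + μ × 45.043, giving μ = (53.6 − 37.796) / 45.043 = 0.3509.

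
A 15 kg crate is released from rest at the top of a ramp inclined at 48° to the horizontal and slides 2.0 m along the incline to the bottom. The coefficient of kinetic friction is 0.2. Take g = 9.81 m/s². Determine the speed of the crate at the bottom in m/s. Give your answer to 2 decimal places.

The weight component along the incline is mg sin 48° = 109.354 N and the normal force is N = mg cos 48° = 98.463 N.
Friction up the slope is f = μN = 0.2 × 98.463 = 19.693 N, so the net downslope force is 109.354 − 19.693 = 89.661 N and a = 89.661 / 15 = 5.9774 m/s².
Starting from rest over a distance of 2.0 m, v² = 2aL = 2 × 5.9774 × 2.0 = 23.9096, so v = 4.8897 m/s.

4.89 m/s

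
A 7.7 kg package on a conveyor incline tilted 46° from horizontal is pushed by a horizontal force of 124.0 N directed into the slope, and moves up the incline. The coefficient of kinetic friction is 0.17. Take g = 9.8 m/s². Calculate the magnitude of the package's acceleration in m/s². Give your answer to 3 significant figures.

1.01 m/s²

The horizontal push has components F cos 46° = 124.0 × 0.6947 = 86.143 N up the incline and F sin 46° = 124.0 × 0.7193 = 89.193 N pressing into the surface.
The normal force is therefore N = mg cos 46° + F sin 46° = 52.422 + 89.193 = 141.615 N, and kinetic friction down the slope is μN = 0.17 × 141.615 = 24.075 N.
Along the incline: F cos 46° − mg sin 46° − μN = ma, so 86.143 − 54.278 − 24.075 = 7.7 a, giving a = 1.0117 m/s².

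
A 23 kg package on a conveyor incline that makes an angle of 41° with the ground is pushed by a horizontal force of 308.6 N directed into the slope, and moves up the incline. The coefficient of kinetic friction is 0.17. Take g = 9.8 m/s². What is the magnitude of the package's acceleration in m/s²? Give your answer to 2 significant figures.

The horizontal push has components F cos 41° = 308.6 × 0.7547 = 232.900 N up the incline and F sin 41° = 308.6 × 0.6561 = 202.472 N pressing into the surface.
The normal force is therefore N = mg cos 41° + F sin 41° = 170.109 + 202.472 = 372.581 N, and kinetic friction down the slope is μN = 0.17 × 372.581 = 63.339 N.
Along the incline: F cos 41° − mg sin 41° − μN = ma, so 232.900 − 147.885 − 63.339 = 23 a, giving a = 0.9424 m/s².

0.94 m/s²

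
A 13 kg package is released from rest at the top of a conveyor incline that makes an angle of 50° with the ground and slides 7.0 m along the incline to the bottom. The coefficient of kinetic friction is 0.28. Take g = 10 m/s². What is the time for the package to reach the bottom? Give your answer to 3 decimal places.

1.546 s

The weight component along the incline is mg sin 50° = 99.586 N and the normal force is N = mg cos 50° = 83.562 N.
Friction up the slope is f = μN = 0.28 × 83.562 = 23.397 N, so the net downslope force is 99.586 − 23.397 = 76.189 N and a = 76.189 / 13 = 5.8607 m/s².
Starting from rest, L = ½at², so t = √(2L/a) = √(2 × 7.0 / 5.8607) = 1.5456 s.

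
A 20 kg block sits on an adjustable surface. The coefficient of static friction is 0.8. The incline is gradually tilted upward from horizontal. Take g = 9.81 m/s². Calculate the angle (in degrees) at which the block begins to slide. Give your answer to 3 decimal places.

At the threshold of sliding, static friction is at its maximum μ_s N and exactly balances the weight component along the incline: mg sin θ = μ_s mg cos θ.
Hence tan θ = μ_s = 0.8, so θ = arctan(0.8) = 38.6598°.

38.660°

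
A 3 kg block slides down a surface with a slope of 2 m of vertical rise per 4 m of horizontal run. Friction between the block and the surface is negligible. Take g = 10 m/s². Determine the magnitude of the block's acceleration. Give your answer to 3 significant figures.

4.47 m/s²

Resolving the weight along the incline: the component pulling the block down the slope is mg sin 26.57° = 3 × 10 × 0.4472 = 13.416 N, and the normal force is N = mg cos 26.57° = 3 × 10 × 0.8944 = 26.832 N.
With no friction the net force along the incline is 13.416 N, so a = g sin 26.57° = 13.416 / 3 = 4.4720 m/s².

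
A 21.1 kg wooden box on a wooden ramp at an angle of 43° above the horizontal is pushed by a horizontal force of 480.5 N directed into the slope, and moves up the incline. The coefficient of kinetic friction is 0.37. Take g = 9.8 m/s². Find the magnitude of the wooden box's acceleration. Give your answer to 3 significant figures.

The horizontal push has components F cos 43° = 480.5 × 0.7314 = 351.438 N up the incline and F sin 43° = 480.5 × 0.6820 = 327.701 N pressing into the surface.
The normal force is therefore N = mg cos 43° + F sin 43° = 151.239 + 327.701 = 478.940 N, and kinetic friction down the slope is μN = 0.37 × 478.940 = 177.208 N.
Along the incline: F cos 43° − mg sin 43° − μN = ma, so 351.438 − 141.024 − 177.208 = 21.1 a, giving a = 1.5737 m/s².

1.57 m/s²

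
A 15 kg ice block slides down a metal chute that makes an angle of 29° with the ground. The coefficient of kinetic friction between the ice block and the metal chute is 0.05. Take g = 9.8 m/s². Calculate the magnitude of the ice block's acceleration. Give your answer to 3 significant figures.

4.32 m/s²

Resolving the weight along the incline: the component pulling the ice block down the slope is mg sin 29° = 15 × 9.8 × 0.4848 = 71.266 N, and the normal force is N = mg cos 29° = 15 × 9.8 × 0.8746 = 128.566 N.
Kinetic friction acts up the slope with magnitude f = μN = 0.05 × 128.566 = 6.428 N.
Net force along the incline is 71.266 − 6.428 = 64.838 N, so a = 64.838 / 15 = 4.3225 m/s².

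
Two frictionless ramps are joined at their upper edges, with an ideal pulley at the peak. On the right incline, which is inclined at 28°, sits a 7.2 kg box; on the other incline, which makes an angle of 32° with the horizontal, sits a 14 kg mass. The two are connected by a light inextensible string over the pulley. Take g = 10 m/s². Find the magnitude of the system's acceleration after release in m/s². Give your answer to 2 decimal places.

1.91 m/s²

Resolve each weight along its own incline: the 7.2 kg mass has component 7.2 × 10 × sin 28° = 33.802 N down its slope, and the 14 kg mass has 14 × 10 × sin 32° = 74.189 N down its slope.
The 14 kg side's 74.189 N exceeds the other side's 33.802 N, so that mass slides down and the 7.2 kg mass slides up. Taking that direction as positive, Newton's second law for the whole system gives 74.189 − 33.802 = (7.2 + 14) a, so a = 40.387 / 21.2 = 1.9050 m/s².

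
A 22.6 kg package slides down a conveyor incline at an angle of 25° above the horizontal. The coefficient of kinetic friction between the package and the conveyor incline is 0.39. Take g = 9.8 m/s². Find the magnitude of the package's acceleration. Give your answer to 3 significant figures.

Resolving the weight along the incline: the component pulling the package down the slope is mg sin 25° = 22.6 × 9.8 × 0.4226 = 93.597 N, and the normal force is N = mg cos 25° = 22.6 × 9.8 × 0.9063 = 200.727 N.
Kinetic friction acts up the slope with magnitude f = μN = 0.39 × 200.727 = 78.284 N.
Net force along the incline is 93.597 − 78.284 = 15.313 N, so a = 15.313 / 22.6 = 0.6776 m/s².

0.678 m/s²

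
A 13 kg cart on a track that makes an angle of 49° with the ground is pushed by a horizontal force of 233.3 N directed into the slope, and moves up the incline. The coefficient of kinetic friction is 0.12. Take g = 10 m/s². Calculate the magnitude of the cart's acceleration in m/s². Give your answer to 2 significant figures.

The horizontal push has components F cos 49° = 233.3 × 0.6561 = 153.068 N up the incline and F sin 49° = 233.3 × 0.7547 = 176.072 N pressing into the surface.
The normal force is therefore N = mg cos 49° + F sin 49° = 85.293 + 176.072 = 261.365 N, and kinetic friction down the slope is μN = 0.12 × 261.365 = 31.364 N.
Along the incline: F cos 49° − mg sin 49° − μN = ma, so 153.068 − 98.111 − 31.364 = 13 a, giving a = 1.8148 m/s².

1.8 m/s²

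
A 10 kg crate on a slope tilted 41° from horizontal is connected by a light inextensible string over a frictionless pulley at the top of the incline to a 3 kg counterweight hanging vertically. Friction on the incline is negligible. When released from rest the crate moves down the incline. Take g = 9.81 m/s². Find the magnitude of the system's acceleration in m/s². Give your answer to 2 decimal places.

For the crate on the incline: the weight component along the slope is m₁g sin 41° = 10 × 9.81 × 0.6561 = 64.363 N and the normal force is N = m₁g cos 41° = 74.037 N.
Newton's second law for the crate (down-slope positive): 64.363 − T = 10 a. For the hanging counterweight (upward positive): T − 3 × 9.81 = 3 a.
Adding the two equations eliminates T: 34.933 = 13 a, so a = 2.6872 m/s².

2.69 m/s²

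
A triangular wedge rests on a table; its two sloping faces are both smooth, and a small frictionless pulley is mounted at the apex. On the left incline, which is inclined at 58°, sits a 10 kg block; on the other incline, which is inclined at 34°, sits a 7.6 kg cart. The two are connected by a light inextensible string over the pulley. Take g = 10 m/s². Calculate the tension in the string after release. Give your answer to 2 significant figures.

61 N

Resolve each weight along its own incline: the 10 kg mass has component 10 × 10 × sin 58° = 84.805 N down its slope, and the 7.6 kg mass has 7.6 × 10 × sin 34° = 42.499 N down its slope.
The 10 kg side's 84.805 N exceeds the other side's 42.499 N, so that mass slides down and the 7.6 kg mass slides up. Taking that direction as positive, Newton's second law for the whole system gives 84.805 − 42.499 = (10 + 7.6) a, so a = 42.306 / 17.6 = 2.4037 m/s².
For the 7.6 kg mass (up-slope positive): T − 42.499 = 7.6 × 2.4037, so T = 60.767 N.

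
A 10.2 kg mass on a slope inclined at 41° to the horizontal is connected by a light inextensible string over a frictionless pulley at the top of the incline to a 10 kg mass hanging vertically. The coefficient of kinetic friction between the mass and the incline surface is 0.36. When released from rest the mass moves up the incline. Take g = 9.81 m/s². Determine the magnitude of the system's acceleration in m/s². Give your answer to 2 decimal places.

For the mass on the incline: the weight component along the slope is m₁g sin 41° = 10.2 × 9.81 × 0.6561 = 65.651 N and the normal force is N = m₁g cos 41° = 75.518 N.
Kinetic friction opposes the mass's motion up the incline: f = μN = 0.36 × 75.518 = 27.186 N acting down the slope.
Newton's second law for the mass (up-slope positive): T − 65.651 − 27.186 = 10.2 a. For the hanging mass (downward positive): 10 × 9.81 − T = 10 a.
Adding the two equations eliminates T: 5.263 = 20.2 a, so a = 0.2605 m/s².

0.26 m/s²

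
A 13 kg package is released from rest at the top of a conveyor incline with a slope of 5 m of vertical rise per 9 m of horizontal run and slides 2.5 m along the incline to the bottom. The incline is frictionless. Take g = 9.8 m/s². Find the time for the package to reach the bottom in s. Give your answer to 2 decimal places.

The weight component along the incline is mg sin 29.05° = 61.871 N and the normal force is N = mg cos 29.05° = 111.368 N.
With no friction, a = g sin 29.05° = 4.7593 m/s².
Starting from rest, L = ½at², so t = √(2L/a) = √(2 × 2.5 / 4.7593) = 1.0250 s.

1.02 s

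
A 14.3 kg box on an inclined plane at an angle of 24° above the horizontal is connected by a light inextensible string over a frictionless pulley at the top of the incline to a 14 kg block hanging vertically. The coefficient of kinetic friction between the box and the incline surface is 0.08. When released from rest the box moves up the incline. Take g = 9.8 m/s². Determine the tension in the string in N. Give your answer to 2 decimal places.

102.59 N

For the box on the incline: the weight component along the slope is m₁g sin 24° = 14.3 × 9.8 × 0.4067 = 56.995 N and the normal force is N = m₁g cos 24° = 128.024 N.
Kinetic friction opposes the box's motion up the incline: f = μN = 0.08 × 128.024 = 10.242 N acting down the slope.
Newton's second law for the box (up-slope positive): T − 56.995 − 10.242 = 14.3 a. For the hanging block (downward positive): 14 × 9.8 − T = 14 a.
Adding the two equations eliminates T: 69.963 = 28.3 a, so a = 2.4722 m/s².
Then from the hanging block's equation, T = 14 × (9.8 − 2.4722) = 102.589 N.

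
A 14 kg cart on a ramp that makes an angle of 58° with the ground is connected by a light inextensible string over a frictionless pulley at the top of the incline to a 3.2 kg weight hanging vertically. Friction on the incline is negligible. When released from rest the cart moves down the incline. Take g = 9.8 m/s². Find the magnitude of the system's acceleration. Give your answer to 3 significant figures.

4.94 m/s²

For the cart on the incline: the weight component along the slope is m₁g sin 58° = 14 × 9.8 × 0.8480 = 116.346 N and the normal force is N = m₁g cos 58° = 72.705 N.
Newton's second law for the cart (down-slope positive): 116.346 − T = 14 a. For the hanging weight (upward positive): T − 3.2 × 9.8 = 3.2 a.
Adding the two equations eliminates T: 84.986 = 17.2 a, so a = 4.9410 m/s².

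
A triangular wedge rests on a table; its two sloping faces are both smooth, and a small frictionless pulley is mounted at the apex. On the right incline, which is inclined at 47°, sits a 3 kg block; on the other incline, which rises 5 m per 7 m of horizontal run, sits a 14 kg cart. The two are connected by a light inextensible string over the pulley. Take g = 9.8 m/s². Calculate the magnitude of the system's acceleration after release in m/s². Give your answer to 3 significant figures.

Resolve each weight along its own incline: the 3 kg mass has component 3 × 9.8 × sin 47° = 21.502 N down its slope, and the 14 kg mass has 14 × 9.8 × sin 35.54° = 79.746 N down its slope.
The 14 kg side's 79.746 N exceeds the other side's 21.502 N, so that mass slides down and the 3 kg mass slides up. Taking that direction as positive, Newton's second law for the whole system gives 79.746 − 21.502 = (3 + 14) a, so a = 58.244 / 17 = 3.4261 m/s².

3.43 m/s²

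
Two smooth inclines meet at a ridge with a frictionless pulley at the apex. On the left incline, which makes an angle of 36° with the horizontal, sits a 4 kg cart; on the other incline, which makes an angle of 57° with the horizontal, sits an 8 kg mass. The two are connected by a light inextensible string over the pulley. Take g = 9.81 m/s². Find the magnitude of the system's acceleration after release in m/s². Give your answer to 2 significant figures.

Resolve each weight along its own incline: the 4 kg mass has component 4 × 9.81 × sin 36° = 23.065 N down its slope, and the 8 kg mass has 8 × 9.81 × sin 57° = 65.819 N down its slope.
The 8 kg side's 65.819 N exceeds the other side's 23.065 N, so that mass slides down and the 4 kg mass slides up. Taking that direction as positive, Newton's second law for the whole system gives 65.819 − 23.065 = (4 + 8) a, so a = 42.754 / 12 = 3.5628 m/s².

3.6 m/s²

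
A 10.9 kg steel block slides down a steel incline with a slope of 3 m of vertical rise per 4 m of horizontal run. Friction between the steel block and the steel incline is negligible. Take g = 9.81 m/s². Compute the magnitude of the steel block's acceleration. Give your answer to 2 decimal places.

5.89 m/s²

Resolving the weight along the incline: the component pulling the steel block down the slope is mg sin 36.87° = 10.9 × 9.81 × 0.6000 = 64.157 N, and the normal force is N = mg cos 36.87° = 10.9 × 9.81 × 0.8000 = 85.543 N.
With no friction the net force along the incline is 64.157 N, so a = g sin 36.87° = 64.157 / 10.9 = 5.8860 m/s².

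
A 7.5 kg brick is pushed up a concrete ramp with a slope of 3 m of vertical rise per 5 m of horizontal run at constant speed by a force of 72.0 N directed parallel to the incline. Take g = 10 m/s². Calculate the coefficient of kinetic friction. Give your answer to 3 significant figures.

At constant speed ΣF = 0 along the incline. The applied 72.0 N acts up the slope; the weight component mg sin 30.96° = 38.587 N and kinetic friction μN both act down the slope.
So 72.0 = 38.587 + μ × 64.312, giving μ = (72.0 − 38.587) / 64.312 = 0.5195.

0.520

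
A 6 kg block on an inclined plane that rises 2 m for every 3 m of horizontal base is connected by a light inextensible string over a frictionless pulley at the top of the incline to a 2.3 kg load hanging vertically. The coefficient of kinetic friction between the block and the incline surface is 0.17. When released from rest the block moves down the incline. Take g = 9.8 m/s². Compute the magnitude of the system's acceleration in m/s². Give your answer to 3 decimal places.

0.212 m/s²

For the block on the incline: the weight component along the slope is m₁g sin 33.69° = 6 × 9.8 × 0.5547 = 32.616 N and the normal force is N = m₁g cos 33.69° = 48.925 N.
Kinetic friction opposes the block's motion down the incline: f = μN = 0.17 × 48.925 = 8.317 N acting up the slope.
Newton's second law for the block (down-slope positive): 32.616 − 8.317 − T = 6 a. For the hanging load (upward positive): T − 2.3 × 9.8 = 2.3 a.
Adding the two equations eliminates T: 1.759 = 8.3 a, so a = 0.2119 m/s².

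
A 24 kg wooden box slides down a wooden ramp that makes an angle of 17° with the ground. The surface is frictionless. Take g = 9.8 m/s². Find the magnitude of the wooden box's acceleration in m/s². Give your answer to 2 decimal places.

Resolving the weight along the incline: the component pulling the wooden box down the slope is mg sin 17° = 24 × 9.8 × 0.2924 = 68.772 N, and the normal force is N = mg cos 17° = 24 × 9.8 × 0.9563 = 224.922 N.
With no friction the net force along the incline is 68.772 N, so a = g sin 17° = 68.772 / 24 = 2.8655 m/s².

2.87 m/s²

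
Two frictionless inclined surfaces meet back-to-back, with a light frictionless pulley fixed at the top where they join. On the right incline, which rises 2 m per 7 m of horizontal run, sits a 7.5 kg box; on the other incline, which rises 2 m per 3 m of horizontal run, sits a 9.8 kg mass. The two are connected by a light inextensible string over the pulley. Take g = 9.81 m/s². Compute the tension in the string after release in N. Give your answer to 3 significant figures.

Resolve each weight along its own incline: the 7.5 kg mass has component 7.5 × 9.81 × sin 15.95° = 20.213 N down its slope, and the 9.8 kg mass has 9.8 × 9.81 × sin 33.69° = 53.328 N down its slope.
The 9.8 kg side's 53.328 N exceeds the other side's 20.213 N, so that mass slides down and the 7.5 kg mass slides up. Taking that direction as positive, Newton's second law for the whole system gives 53.328 − 20.213 = (7.5 + 9.8) a, so a = 33.115 / 17.3 = 1.9142 m/s².
For the 7.5 kg mass (up-slope positive): T − 20.213 = 7.5 × 1.9142, so T = 34.569 N.

34.6 N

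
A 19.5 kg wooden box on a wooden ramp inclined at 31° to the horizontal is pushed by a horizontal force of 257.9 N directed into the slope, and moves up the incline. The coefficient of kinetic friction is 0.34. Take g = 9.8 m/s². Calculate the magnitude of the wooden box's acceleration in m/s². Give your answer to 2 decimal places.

1.12 m/s²

The horizontal push has components F cos 31° = 257.9 × 0.8572 = 221.072 N up the incline and F sin 31° = 257.9 × 0.5150 = 132.819 N pressing into the surface.
The normal force is therefore N = mg cos 31° + F sin 31° = 163.811 + 132.819 = 296.630 N, and kinetic friction down the slope is μN = 0.34 × 296.630 = 100.854 N.
Along the incline: F cos 31° − mg sin 31° − μN = ma, so 221.072 − 98.417 − 100.854 = 19.5 a, giving a = 1.1180 m/s².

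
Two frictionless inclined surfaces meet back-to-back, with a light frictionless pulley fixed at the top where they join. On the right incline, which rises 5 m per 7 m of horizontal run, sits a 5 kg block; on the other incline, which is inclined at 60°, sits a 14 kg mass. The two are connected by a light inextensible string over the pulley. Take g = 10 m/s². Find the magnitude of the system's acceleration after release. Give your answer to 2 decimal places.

Resolve each weight along its own incline: the 5 kg mass has component 5 × 10 × sin 35.54° = 29.062 N down its slope, and the 14 kg mass has 14 × 10 × sin 60° = 121.244 N down its slope.
The 14 kg side's 121.244 N exceeds the other side's 29.062 N, so that mass slides down and the 5 kg mass slides up. Taking that direction as positive, Newton's second law for the whole system gives 121.244 − 29.062 = (5 + 14) a, so a = 92.182 / 19 = 4.8517 m/s².

4.85 m/s²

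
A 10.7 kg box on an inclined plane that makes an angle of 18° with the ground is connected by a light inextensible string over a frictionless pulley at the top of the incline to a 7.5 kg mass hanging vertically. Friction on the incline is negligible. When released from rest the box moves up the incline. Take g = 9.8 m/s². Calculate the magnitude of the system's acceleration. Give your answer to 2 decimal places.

For the box on the incline: the weight component along the slope is m₁g sin 18° = 10.7 × 9.8 × 0.3090 = 32.402 N and the normal force is N = m₁g cos 18° = 99.728 N.
Newton's second law for the box (up-slope positive): T − 32.402 = 10.7 a. For the hanging mass (downward positive): 7.5 × 9.8 − T = 7.5 a.
Adding the two equations eliminates T: 41.098 = 18.2 a, so a = 2.2581 m/s².

2.26 m/s²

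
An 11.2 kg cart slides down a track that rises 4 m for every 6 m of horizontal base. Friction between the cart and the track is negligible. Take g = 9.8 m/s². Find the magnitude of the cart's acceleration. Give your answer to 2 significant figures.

5.4 m/s²

Resolving the weight along the incline: the component pulling the cart down the slope is mg sin 33.69° = 11.2 × 9.8 × 0.5547 = 60.884 N, and the normal force is N = mg cos 33.69° = 11.2 × 9.8 × 0.8321 = 91.331 N.
With no friction the net force along the incline is 60.884 N, so a = g sin 33.69° = 60.884 / 11.2 = 5.4361 m/s².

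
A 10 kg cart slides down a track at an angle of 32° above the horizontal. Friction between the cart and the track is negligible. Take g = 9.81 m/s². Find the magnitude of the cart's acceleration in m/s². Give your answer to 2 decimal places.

Resolving the weight along the incline: the component pulling the cart down the slope is mg sin 32° = 10 × 9.81 × 0.5299 = 51.983 N, and the normal force is N = mg cos 32° = 10 × 9.81 × 0.8480 = 83.189 N.
With no friction the net force along the incline is 51.983 N, so a = g sin 32° = 51.983 / 10 = 5.1983 m/s².

5.20 m/s²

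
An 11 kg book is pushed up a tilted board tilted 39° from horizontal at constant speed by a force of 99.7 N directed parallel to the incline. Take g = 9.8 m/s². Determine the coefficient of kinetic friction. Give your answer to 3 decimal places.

At constant speed ΣF = 0 along the incline. The applied 99.7 N acts up the slope; the weight component mg sin 39° = 67.841 N and kinetic friction μN both act down the slope.
So 99.7 = 67.841 + μ × 83.776, giving μ = (99.7 − 67.841) / 83.776 = 0.3803.

0.380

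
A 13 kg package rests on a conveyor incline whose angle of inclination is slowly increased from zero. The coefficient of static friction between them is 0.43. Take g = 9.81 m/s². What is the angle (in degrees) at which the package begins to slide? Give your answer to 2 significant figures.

At the threshold of sliding, static friction is at its maximum μ_s N and exactly balances the weight component along the incline: mg sin θ = μ_s mg cos θ.
Hence tan θ = μ_s = 0.43, so θ = arctan(0.43) = 23.2677°.

23°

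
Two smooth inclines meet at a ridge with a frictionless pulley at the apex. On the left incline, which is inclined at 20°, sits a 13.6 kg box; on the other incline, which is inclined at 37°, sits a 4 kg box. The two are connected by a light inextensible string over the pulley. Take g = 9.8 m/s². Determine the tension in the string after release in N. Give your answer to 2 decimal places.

Resolve each weight along its own incline: the 13.6 kg mass has component 13.6 × 9.8 × sin 20° = 45.584 N down its slope, and the 4 kg mass has 4 × 9.8 × sin 37° = 23.591 N down its slope.
The 13.6 kg side's 45.584 N exceeds the other side's 23.591 N, so that mass slides down and the 4 kg mass slides up. Taking that direction as positive, Newton's second law for the whole system gives 45.584 − 23.591 = (13.6 + 4) a, so a = 21.993 / 17.6 = 1.2496 m/s².
For the 4 kg mass (up-slope positive): T − 23.591 = 4 × 1.2496, so T = 28.589 N.

28.59 N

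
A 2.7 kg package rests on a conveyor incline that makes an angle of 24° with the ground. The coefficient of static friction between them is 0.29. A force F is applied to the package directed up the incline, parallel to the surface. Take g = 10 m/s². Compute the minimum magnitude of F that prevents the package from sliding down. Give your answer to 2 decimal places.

The normal force is N = mg cos 24° = 24.666 N. With F at its minimum the package is on the verge of sliding down, so static friction is at its maximum μ_s N = 0.29 × 24.666 = 7.153 N and acts up the slope.
Equilibrium along the incline: F + μ_s N = mg sin 24°, so F = 10.982 − 7.153 = 3.829 N.

3.83 N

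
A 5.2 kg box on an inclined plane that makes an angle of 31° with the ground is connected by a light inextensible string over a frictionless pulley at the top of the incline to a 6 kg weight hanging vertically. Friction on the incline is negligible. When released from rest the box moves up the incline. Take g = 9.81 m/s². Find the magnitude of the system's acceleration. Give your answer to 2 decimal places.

For the box on the incline: the weight component along the slope is m₁g sin 31° = 5.2 × 9.81 × 0.5150 = 26.271 N and the normal force is N = m₁g cos 31° = 43.726 N.
Newton's second law for the box (up-slope positive): T − 26.271 = 5.2 a. For the hanging weight (downward positive): 6 × 9.81 − T = 6 a.
Adding the two equations eliminates T: 32.589 = 11.2 a, so a = 2.9097 m/s².

2.91 m/s²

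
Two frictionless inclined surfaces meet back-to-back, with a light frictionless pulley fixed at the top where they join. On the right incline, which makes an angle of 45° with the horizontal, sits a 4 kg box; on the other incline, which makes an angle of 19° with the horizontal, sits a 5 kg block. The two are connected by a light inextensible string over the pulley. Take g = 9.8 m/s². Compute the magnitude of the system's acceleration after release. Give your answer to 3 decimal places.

Resolve each weight along its own incline: the 4 kg mass has component 4 × 9.8 × sin 45° = 27.719 N down its slope, and the 5 kg mass has 5 × 9.8 × sin 19° = 15.953 N down its slope.
The 4 kg side's 27.719 N exceeds the other side's 15.953 N, so that mass slides down and the 5 kg mass slides up. Taking that direction as positive, Newton's second law for the whole system gives 27.719 − 15.953 = (4 + 5) a, so a = 11.766 / 9 = 1.3073 m/s².

1.307 m/s²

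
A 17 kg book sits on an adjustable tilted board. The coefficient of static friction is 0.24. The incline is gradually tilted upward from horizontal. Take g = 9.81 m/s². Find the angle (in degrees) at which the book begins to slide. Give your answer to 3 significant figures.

13.5°

At the threshold of sliding, static friction is at its maximum μ_s N and exactly balances the weight component along the incline: mg sin θ = μ_s mg cos θ.
Hence tan θ = μ_s = 0.24, so θ = arctan(0.24) = 13.4957°.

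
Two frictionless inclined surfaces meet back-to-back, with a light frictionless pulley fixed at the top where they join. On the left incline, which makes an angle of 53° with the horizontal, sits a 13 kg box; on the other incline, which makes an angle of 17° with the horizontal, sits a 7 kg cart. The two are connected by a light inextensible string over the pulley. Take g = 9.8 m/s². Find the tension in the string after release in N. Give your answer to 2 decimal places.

48.65 N

Resolve each weight along its own incline: the 13 kg mass has component 13 × 9.8 × sin 53° = 101.746 N down its slope, and the 7 kg mass has 7 × 9.8 × sin 17° = 20.057 N down its slope.
The 13 kg side's 101.746 N exceeds the other side's 20.057 N, so that mass slides down and the 7 kg mass slides up. Taking that direction as positive, Newton's second law for the whole system gives 101.746 − 20.057 = (13 + 7) a, so a = 81.689 / 20 = 4.0844 m/s².
For the 7 kg mass (up-slope positive): T − 20.057 = 7 × 4.0844, so T = 48.648 N.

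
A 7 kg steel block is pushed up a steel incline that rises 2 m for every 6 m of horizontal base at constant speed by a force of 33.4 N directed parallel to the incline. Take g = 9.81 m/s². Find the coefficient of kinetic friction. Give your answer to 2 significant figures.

0.18

At constant speed ΣF = 0 along the incline. The applied 33.4 N acts up the slope; the weight component mg sin 18.43° = 21.715 N and kinetic friction μN both act down the slope.
So 33.4 = 21.715 + μ × 65.146, giving μ = (33.4 − 21.715) / 65.146 = 0.1794.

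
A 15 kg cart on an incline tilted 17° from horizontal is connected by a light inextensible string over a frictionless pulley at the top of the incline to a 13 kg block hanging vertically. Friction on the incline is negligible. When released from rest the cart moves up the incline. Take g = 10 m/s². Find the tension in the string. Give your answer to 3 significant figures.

For the cart on the incline: the weight component along the slope is m₁g sin 17° = 15 × 10 × 0.2924 = 43.860 N and the normal force is N = m₁g cos 17° = 143.446 N.
Newton's second law for the cart (up-slope positive): T − 43.860 = 15 a. For the hanging block (downward positive): 13 × 10 − T = 13 a.
Adding the two equations eliminates T: 86.140 = 28 a, so a = 3.0764 m/s².
Then from the hanging block's equation, T = 13 × (10 − 3.0764) = 90.007 N.

90.0 N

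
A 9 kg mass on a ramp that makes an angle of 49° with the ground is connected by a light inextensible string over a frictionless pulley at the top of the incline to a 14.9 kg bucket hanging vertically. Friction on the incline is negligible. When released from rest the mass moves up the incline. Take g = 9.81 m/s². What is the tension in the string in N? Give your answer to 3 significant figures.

For the mass on the incline: the weight component along the slope is m₁g sin 49° = 9 × 9.81 × 0.7547 = 66.632 N and the normal force is N = m₁g cos 49° = 57.923 N.
Newton's second law for the mass (up-slope positive): T − 66.632 = 9 a. For the hanging bucket (downward positive): 14.9 × 9.81 − T = 14.9 a.
Adding the two equations eliminates T: 79.537 = 23.9 a, so a = 3.3279 m/s².
Then from the hanging bucket's equation, T = 14.9 × (9.81 − 3.3279) = 96.583 N.

96.6 N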